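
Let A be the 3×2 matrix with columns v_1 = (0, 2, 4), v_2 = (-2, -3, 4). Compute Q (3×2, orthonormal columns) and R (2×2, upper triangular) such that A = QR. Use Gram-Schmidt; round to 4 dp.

q_1 = v_1/‖v_1‖ = (0, 2, 4)/4.4721 = (0.0000, 0.4472, 0.8944).
r_{12} = q_1·v_2 = 2.2361.
u_2 = v_2 − 2.2361·q_1 = (-2.0000, -4.0000, 2.0000).
‖u_2‖ = 4.8990, so q_2 = (-0.4082, -0.8165, 0.4082).

Q = [[0.0000, -0.4082], [0.4472, -0.8165], [0.8944, 0.4082]], R = [[4.4721, 2.2361], [0.0000, 4.8990]]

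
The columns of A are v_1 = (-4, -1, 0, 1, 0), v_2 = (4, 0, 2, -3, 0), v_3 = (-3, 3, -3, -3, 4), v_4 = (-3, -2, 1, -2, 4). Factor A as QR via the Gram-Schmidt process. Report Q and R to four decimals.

Q = [[-0.9428, -0.0743, -0.2470, 0.2024], [-0.2357, -0.3529, 0.4303, -0.5247], [0.0000, 0.6687, -0.3427, 0.0226], [0.2357, -0.6502, -0.5578, 0.2849], [0.0000, 0.0000, 0.5702, 0.7759]], R = [[4.2426, -4.4783, 1.4142, 2.8284], [0.0000, 2.9907, -0.8916, 2.8978], [0.0000, 0.0000, 7.0146, 2.9344], [0.0000, 0.0000, 0.0000, 2.9986]]

v_1 = (-4, -1, 0, 1, 0); ‖v_1‖ = 4.2426, so e_1 = (-0.9428, -0.2357, 0.0000, 0.2357, 0.0000).
e_1·v_2 = (-0.9428)·4 + (-0.2357)·0 + 0.0000·2 + 0.2357·(-3) + 0.0000·0 = -4.4783.
u_2 = v_2 + 4.4783·e_1 = (-0.2222, -1.0556, 2.0000, -1.9444, 0.0000).
‖u_2‖ = 2.9907, so e_2 = (-0.0743, -0.3529, 0.6687, -0.6502, 0.0000).
e_1·v_3 = (-0.9428)·(-3) + (-0.2357)·3 + 0.0000·(-3) + 0.2357·(-3) + 0.0000·4 = 1.4142; e_2·v_3 = (-0.0743)·(-3) + (-0.3529)·3 + 0.6687·(-3) + (-0.6502)·(-3) + 0.0000·4 = -0.8916.
u_3 = v_3 − 1.4142·e_1 + 0.8916·e_2 = (-1.7329, 3.0186, -2.4037, -3.9130, 4.0000).
‖u_3‖ = 7.0146, so e_3 = (-0.2470, 0.4303, -0.3427, -0.5578, 0.5702).
e_1·v_4 = (-0.9428)·(-3) + (-0.2357)·(-2) + 0.0000·1 + 0.2357·(-2) + 0.0000·4 = 2.8284; e_2·v_4 = (-0.0743)·(-3) + (-0.3529)·(-2) + 0.6687·1 + (-0.6502)·(-2) + 0.0000·4 = 2.8978; e_3·v_4 = (-0.2470)·(-3) + 0.4303·(-2) + (-0.3427)·1 + (-0.5578)·(-2) + 0.5702·4 = 2.9344.
u_4 = v_4 − 2.8284·e_1 − 2.8978·e_2 − 2.9344·e_3 = (0.6069, -1.5733, 0.0677, 0.8543, 2.3267).
‖u_4‖ = 2.9986, so e_4 = (0.2024, -0.5247, 0.0226, 0.2849, 0.7759).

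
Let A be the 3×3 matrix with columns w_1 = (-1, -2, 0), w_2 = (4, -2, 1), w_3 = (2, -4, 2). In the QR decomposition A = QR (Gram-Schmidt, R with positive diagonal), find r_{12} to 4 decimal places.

w_1 = (-1, -2, 0); ‖w_1‖ = 2.2361, so e_1 = (-0.4472, -0.8944, 0.0000).
r_{12} = e_1·w_2 = 0.0000.

r_{12} = 0.0000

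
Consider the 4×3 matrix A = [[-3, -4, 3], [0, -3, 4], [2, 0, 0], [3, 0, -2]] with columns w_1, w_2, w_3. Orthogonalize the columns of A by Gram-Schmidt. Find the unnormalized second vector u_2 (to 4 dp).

u_2 = (-2.3636, -3.0000, -1.0909, -1.6364)

w_1 = (-3, 0, 2, 3); ‖w_1‖ = 4.6904, so q_1 = (-0.6396, 0.0000, 0.4264, 0.6396).
q_1·w_2 = (-0.6396)·(-4) + 0.0000·(-3) + 0.4264·0 + 0.6396·0 = 2.5584.
u_2 = w_2 − 2.5584·q_1 = (-2.3636, -3.0000, -1.0909, -1.6364).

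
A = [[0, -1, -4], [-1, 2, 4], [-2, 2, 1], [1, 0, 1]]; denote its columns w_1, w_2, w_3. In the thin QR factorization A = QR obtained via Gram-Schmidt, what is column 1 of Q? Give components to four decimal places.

e_1 = (0.0000, -0.4082, -0.8165, 0.4082)

w_1 = (0, -1, -2, 1); ‖w_1‖ = 2.4495, so e_1 = (0.0000, -0.4082, -0.8165, 0.4082).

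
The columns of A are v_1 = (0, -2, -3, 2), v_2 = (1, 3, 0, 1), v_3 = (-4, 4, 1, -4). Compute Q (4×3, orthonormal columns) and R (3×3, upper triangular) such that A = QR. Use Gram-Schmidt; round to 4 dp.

Q = [[0.0000, 0.3153, -0.7505], [-0.4851, 0.7975, 0.3575], [-0.7276, -0.2226, -0.4530], [0.4851, 0.4637, -0.3220]], R = [[4.1231, -0.9701, -4.6082], [0.0000, 3.1716, -0.1484], [0.0000, 0.0000, 5.2671]]

v_1 = (0, -2, -3, 2); ‖v_1‖ = 4.1231, so q_1 = (0.0000, -0.4851, -0.7276, 0.4851).
q_1·v_2 = 0.0000·1 + (-0.4851)·3 + (-0.7276)·0 + 0.4851·1 = -0.9701.
u_2 = v_2 + 0.9701·q_1 = (1.0000, 2.5294, -0.7059, 1.4706).
‖u_2‖ = 3.1716, so q_2 = (0.3153, 0.7975, -0.2226, 0.4637).
q_1·v_3 = 0.0000·(-4) + (-0.4851)·4 + (-0.7276)·1 + 0.4851·(-4) = -4.6082; q_2·v_3 = 0.3153·(-4) + 0.7975·4 + (-0.2226)·1 + 0.4637·(-4) = -0.1484.
u_3 = v_3 + 4.6082·q_1 + 0.1484·q_2 = (-3.9532, 1.8830, -2.3860, -1.6959).
‖u_3‖ = 5.2671, so q_3 = (-0.7505, 0.3575, -0.4530, -0.3220).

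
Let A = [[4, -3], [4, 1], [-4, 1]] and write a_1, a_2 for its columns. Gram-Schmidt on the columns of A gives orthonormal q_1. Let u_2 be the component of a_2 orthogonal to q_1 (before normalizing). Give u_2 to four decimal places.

q_1 = a_1/‖a_1‖ = (4, 4, -4)/6.9282 = (0.5774, 0.5774, -0.5774).
r_{12} = q_1·a_2 = -1.7321.
u_2 = a_2 + 1.7321·q_1 = (-2.0000, 2.0000, 0.0000).

u_2 = (-2.0000, 2.0000, 0.0000)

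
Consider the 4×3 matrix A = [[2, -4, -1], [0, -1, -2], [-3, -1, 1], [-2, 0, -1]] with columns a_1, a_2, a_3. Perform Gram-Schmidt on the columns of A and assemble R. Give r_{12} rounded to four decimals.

r_{12} = -1.2127

a_1 = (2, 0, -3, -2); ‖a_1‖ = 4.1231, so e_1 = (0.4851, 0.0000, -0.7276, -0.4851).
r_{12} = e_1·a_2 = -1.2127.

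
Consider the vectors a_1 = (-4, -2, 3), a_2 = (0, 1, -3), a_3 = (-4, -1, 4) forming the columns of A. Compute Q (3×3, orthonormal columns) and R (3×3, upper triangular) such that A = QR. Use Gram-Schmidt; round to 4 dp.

Q = [[-0.7428, -0.6285, -0.2308], [-0.3714, 0.1000, 0.9231], [0.5571, -0.7713, 0.3077]], R = [[5.3852, -2.0426, 5.5709], [0.0000, 2.4140, -0.6714], [0.0000, 0.0000, 1.2308]]

a_1 = (-4, -2, 3); ‖a_1‖ = 5.3852, so e_1 = (-0.7428, -0.3714, 0.5571).
e_1·a_2 = (-0.7428)·0 + (-0.3714)·1 + 0.5571·(-3) = -2.0426.
u_2 = a_2 + 2.0426·e_1 = (-1.5172, 0.2414, -1.8621).
‖u_2‖ = 2.4140, so e_2 = (-0.6285, 0.1000, -0.7713).
e_1·a_3 = (-0.7428)·(-4) + (-0.3714)·(-1) + 0.5571·4 = 5.5709; e_2·a_3 = (-0.6285)·(-4) + 0.1000·(-1) + (-0.7713)·4 = -0.6714.
u_3 = a_3 − 5.5709·e_1 + 0.6714·e_2 = (-0.2840, 1.1361, 0.3787).
‖u_3‖ = 1.2308, so e_3 = (-0.2308, 0.9231, 0.3077).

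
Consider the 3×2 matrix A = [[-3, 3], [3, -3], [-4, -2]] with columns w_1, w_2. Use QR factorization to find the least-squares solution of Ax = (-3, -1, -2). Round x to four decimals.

e_1 = w_1/‖w_1‖ = (-3, 3, -4)/5.8310 = (-0.5145, 0.5145, -0.6860).
r_{12} = e_1·w_2 = -1.7150.
u_2 = w_2 + 1.7150·e_1 = (2.1176, -2.1176, -3.1765).
‖u_2‖ = 4.3656, so e_2 = (0.4851, -0.4851, -0.7276).
Qᵀb = (2.4010, 0.4851).
Back-substitute: x_2 = 0.4851/4.3656 = 0.1111.
x_1 = (2.4010 + 1.7150·0.1111)/5.8310 = 0.4444.

x = (0.4444, 0.1111)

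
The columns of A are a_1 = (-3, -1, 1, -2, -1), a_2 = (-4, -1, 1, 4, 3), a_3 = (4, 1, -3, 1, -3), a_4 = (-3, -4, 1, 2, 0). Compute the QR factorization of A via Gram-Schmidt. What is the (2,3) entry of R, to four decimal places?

r_{23} = -3.4059

a_1 = (-3, -1, 1, -2, -1); ‖a_1‖ = 4.0000, so q_1 = (-0.7500, -0.2500, 0.2500, -0.5000, -0.2500).
q_1·a_2 = (-0.7500)·(-4) + (-0.2500)·(-1) + 0.2500·1 + (-0.5000)·4 + (-0.2500)·3 = 0.7500.
u_2 = a_2 − 0.7500·q_1 = (-3.4375, -0.8125, 0.8125, 4.3750, 3.1875).
‖u_2‖ = 6.5144, so q_2 = (-0.5277, -0.1247, 0.1247, 0.6716, 0.4893).
r_{23} = q_2·a_3 = -3.4059.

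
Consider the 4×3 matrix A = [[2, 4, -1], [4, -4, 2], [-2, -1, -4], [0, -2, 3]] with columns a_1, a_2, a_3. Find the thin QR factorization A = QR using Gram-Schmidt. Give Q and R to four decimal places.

a_1 = (2, 4, -2, 0); ‖a_1‖ = 4.8990, so e_1 = (0.4082, 0.8165, -0.4082, 0.0000).
e_1·a_2 = 0.4082·4 + 0.8165·(-4) + (-0.4082)·(-1) + 0.0000·(-2) = -1.2247.
u_2 = a_2 + 1.2247·e_1 = (4.5000, -3.0000, -1.5000, -2.0000).
‖u_2‖ = 5.9582, so e_2 = (0.7553, -0.5035, -0.2518, -0.3357).
e_1·a_3 = 0.4082·(-1) + 0.8165·2 + (-0.4082)·(-4) + 0.0000·3 = 2.8577; e_2·a_3 = 0.7553·(-1) + (-0.5035)·2 + (-0.2518)·(-4) + (-0.3357)·3 = -1.7623.
u_3 = a_3 − 2.8577·e_1 + 1.7623·e_2 = (-0.8357, -1.2207, -3.2770, 2.4085).
‖u_3‖ = 4.3276, so e_3 = (-0.1931, -0.2821, -0.7572, 0.5565).

Q = [[0.4082, 0.7553, -0.1931], [0.8165, -0.5035, -0.2821], [-0.4082, -0.2518, -0.7572], [0.0000, -0.3357, 0.5565]], R = [[4.8990, -1.2247, 2.8577], [0.0000, 5.9582, -1.7623], [0.0000, 0.0000, 4.3276]]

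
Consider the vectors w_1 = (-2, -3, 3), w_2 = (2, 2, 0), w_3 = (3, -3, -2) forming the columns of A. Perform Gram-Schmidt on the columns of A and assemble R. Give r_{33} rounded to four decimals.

w_1 = (-2, -3, 3); ‖w_1‖ = 4.6904, so q_1 = (-0.4264, -0.6396, 0.6396).
q_1·w_2 = (-0.4264)·2 + (-0.6396)·2 + 0.6396·0 = -2.1320.
u_2 = w_2 + 2.1320·q_1 = (1.0909, 0.6364, 1.3636).
‖u_2‖ = 1.8586, so q_2 = (0.5869, 0.3424, 0.7337).
q_1·w_3 = (-0.4264)·3 + (-0.6396)·(-3) + 0.6396·(-2) = -0.6396; q_2·w_3 = 0.5869·3 + 0.3424·(-3) + 0.7337·(-2) = -0.7337.
u_3 = w_3 + 0.6396·q_1 + 0.7337·q_2 = (3.1579, -3.1579, -1.0526).
r_{33} = ‖u_3‖ = 4.5883.

r_{33} = 4.5883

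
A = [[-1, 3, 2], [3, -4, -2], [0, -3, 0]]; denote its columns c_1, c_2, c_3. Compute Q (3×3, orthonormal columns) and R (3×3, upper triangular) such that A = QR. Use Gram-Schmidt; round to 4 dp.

Q = [[-0.3162, 0.4423, 0.8393], [0.9487, 0.1474, 0.2798], [0.0000, -0.8847, 0.4663]], R = [[3.1623, -4.7434, -2.5298], [0.0000, 3.3912, 0.5898], [0.0000, 0.0000, 1.1190]]

c_1 = (-1, 3, 0); ‖c_1‖ = 3.1623, so q_1 = (-0.3162, 0.9487, 0.0000).
q_1·c_2 = (-0.3162)·3 + 0.9487·(-4) + 0.0000·(-3) = -4.7434.
u_2 = c_2 + 4.7434·q_1 = (1.5000, 0.5000, -3.0000).
‖u_2‖ = 3.3912, so q_2 = (0.4423, 0.1474, -0.8847).
q_1·c_3 = (-0.3162)·2 + 0.9487·(-2) + 0.0000·0 = -2.5298; q_2·c_3 = 0.4423·2 + 0.1474·(-2) + (-0.8847)·0 = 0.5898.
u_3 = c_3 + 2.5298·q_1 − 0.5898·q_2 = (0.9391, 0.3130, 0.5217).
‖u_3‖ = 1.1190, so q_3 = (0.8393, 0.2798, 0.4663).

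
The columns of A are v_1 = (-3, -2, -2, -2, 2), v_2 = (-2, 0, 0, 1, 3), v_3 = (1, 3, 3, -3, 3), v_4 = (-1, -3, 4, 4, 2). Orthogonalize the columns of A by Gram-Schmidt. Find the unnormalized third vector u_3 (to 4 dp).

v_1 = (-3, -2, -2, -2, 2); ‖v_1‖ = 5.0000, so e_1 = (-0.6000, -0.4000, -0.4000, -0.4000, 0.4000).
e_1·v_2 = (-0.6000)·(-2) + (-0.4000)·0 + (-0.4000)·0 + (-0.4000)·1 + 0.4000·3 = 2.0000.
u_2 = v_2 − 2.0000·e_1 = (-0.8000, 0.8000, 0.8000, 1.8000, 2.2000).
‖u_2‖ = 3.1623, so e_2 = (-0.2530, 0.2530, 0.2530, 0.5692, 0.6957).
e_1·v_3 = (-0.6000)·1 + (-0.4000)·3 + (-0.4000)·3 + (-0.4000)·(-3) + 0.4000·3 = -0.6000; e_2·v_3 = (-0.2530)·1 + 0.2530·3 + 0.2530·3 + 0.5692·(-3) + 0.6957·3 = 1.6444.
u_3 = v_3 + 0.6000·e_1 − 1.6444·e_2 = (1.0560, 2.3440, 2.3440, -4.1760, 2.0960).

u_3 = (1.0560, 2.3440, 2.3440, -4.1760, 2.0960)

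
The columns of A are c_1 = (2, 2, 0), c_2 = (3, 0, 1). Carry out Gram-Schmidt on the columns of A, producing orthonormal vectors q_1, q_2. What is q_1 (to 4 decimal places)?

c_1 = (2, 2, 0); ‖c_1‖ = 2.8284, so q_1 = (0.7071, 0.7071, 0.0000).

q_1 = (0.7071, 0.7071, 0.0000)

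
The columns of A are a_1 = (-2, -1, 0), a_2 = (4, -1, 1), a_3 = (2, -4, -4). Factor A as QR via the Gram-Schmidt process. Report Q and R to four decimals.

a_1 = (-2, -1, 0); ‖a_1‖ = 2.2361, so q_1 = (-0.8944, -0.4472, 0.0000).
q_1·a_2 = (-0.8944)·4 + (-0.4472)·(-1) + 0.0000·1 = -3.1305.
u_2 = a_2 + 3.1305·q_1 = (1.2000, -2.4000, 1.0000).
‖u_2‖ = 2.8636, so q_2 = (0.4191, -0.8381, 0.3492).
q_1·a_3 = (-0.8944)·2 + (-0.4472)·(-4) + 0.0000·(-4) = 0.0000; q_2·a_3 = 0.4191·2 + (-0.8381)·(-4) + 0.3492·(-4) = 2.7937.
u_3 = a_3 + 0.0000·q_1 − 2.7937·q_2 = (0.8293, -1.6585, -4.9756).
‖u_3‖ = 5.3099, so q_3 = (0.1562, -0.3123, -0.9370).

Q = [[-0.8944, 0.4191, 0.1562], [-0.4472, -0.8381, -0.3123], [0.0000, 0.3492, -0.9370]], R = [[2.2361, -3.1305, 0.0000], [0.0000, 2.8636, 2.7937], [0.0000, 0.0000, 5.3099]]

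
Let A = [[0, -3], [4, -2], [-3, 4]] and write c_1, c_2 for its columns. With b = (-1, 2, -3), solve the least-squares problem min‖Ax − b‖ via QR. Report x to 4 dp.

x = (0.7169, 0.0462)

c_1 = (0, 4, -3); ‖c_1‖ = 5.0000, so q_1 = (0.0000, 0.8000, -0.6000).
q_1·c_2 = 0.0000·(-3) + 0.8000·(-2) + (-0.6000)·4 = -4.0000.
u_2 = c_2 + 4.0000·q_1 = (-3.0000, 1.2000, 1.6000).
‖u_2‖ = 3.6056, so q_2 = (-0.8321, 0.3328, 0.4438).
Qᵀb = (3.4000, 0.1664).
Back-substitute: x_2 = 0.1664/3.6056 = 0.0462.
x_1 = (3.4000 + 4.0000·0.0462)/5.0000 = 0.7169.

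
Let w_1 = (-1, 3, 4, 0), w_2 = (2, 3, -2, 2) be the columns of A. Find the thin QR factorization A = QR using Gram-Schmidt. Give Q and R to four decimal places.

Q = [[-0.1961, 0.4284], [0.5883, 0.6805], [0.7845, -0.4032], [0.0000, 0.4368]], R = [[5.0990, -0.1961], [0.0000, 4.5784]]

w_1 = (-1, 3, 4, 0); ‖w_1‖ = 5.0990, so q_1 = (-0.1961, 0.5883, 0.7845, 0.0000).
q_1·w_2 = (-0.1961)·2 + 0.5883·3 + 0.7845·(-2) + 0.0000·2 = -0.1961.
u_2 = w_2 + 0.1961·q_1 = (1.9615, 3.1154, -1.8462, 2.0000).
‖u_2‖ = 4.5784, so q_2 = (0.4284, 0.6805, -0.4032, 0.4368).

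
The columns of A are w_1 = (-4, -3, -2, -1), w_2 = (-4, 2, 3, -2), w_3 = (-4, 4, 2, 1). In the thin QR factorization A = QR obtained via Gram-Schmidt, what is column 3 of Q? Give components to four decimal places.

w_1 = (-4, -3, -2, -1); ‖w_1‖ = 5.4772, so q_1 = (-0.7303, -0.5477, -0.3651, -0.1826).
q_1·w_2 = (-0.7303)·(-4) + (-0.5477)·2 + (-0.3651)·3 + (-0.1826)·(-2) = 1.0954.
u_2 = w_2 − 1.0954·q_1 = (-3.2000, 2.6000, 3.4000, -1.8000).
‖u_2‖ = 5.6391, so q_2 = (-0.5675, 0.4611, 0.6029, -0.3192).
q_1·w_3 = (-0.7303)·(-4) + (-0.5477)·4 + (-0.3651)·2 + (-0.1826)·1 = -0.1826; q_2·w_3 = (-0.5675)·(-4) + 0.4611·4 + 0.6029·2 + (-0.3192)·1 = 5.0008.
u_3 = w_3 + 0.1826·q_1 − 5.0008·q_2 = (-1.2956, 1.5943, -1.0818, 2.5629).
‖u_3‖ = 3.4582, so q_3 = (-0.3746, 0.4610, -0.3128, 0.7411).

q_3 = (-0.3746, 0.4610, -0.3128, 0.7411)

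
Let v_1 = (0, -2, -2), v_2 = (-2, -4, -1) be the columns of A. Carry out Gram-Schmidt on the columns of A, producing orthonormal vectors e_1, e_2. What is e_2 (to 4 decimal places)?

v_1 = (0, -2, -2); ‖v_1‖ = 2.8284, so e_1 = (0.0000, -0.7071, -0.7071).
e_1·v_2 = 0.0000·(-2) + (-0.7071)·(-4) + (-0.7071)·(-1) = 3.5355.
u_2 = v_2 − 3.5355·e_1 = (-2.0000, -1.5000, 1.5000).
‖u_2‖ = 2.9155, so e_2 = (-0.6860, -0.5145, 0.5145).

e_2 = (-0.6860, -0.5145, 0.5145)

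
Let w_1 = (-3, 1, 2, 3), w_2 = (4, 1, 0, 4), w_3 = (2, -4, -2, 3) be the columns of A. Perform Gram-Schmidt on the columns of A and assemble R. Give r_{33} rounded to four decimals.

w_1 = (-3, 1, 2, 3); ‖w_1‖ = 4.7958, so e_1 = (-0.6255, 0.2085, 0.4170, 0.6255).
e_1·w_2 = (-0.6255)·4 + 0.2085·1 + 0.4170·0 + 0.6255·4 = 0.2085.
u_2 = w_2 − 0.2085·e_1 = (4.1304, 0.9565, -0.0870, 3.8696).
‖u_2‖ = 5.7408, so e_2 = (0.7195, 0.1666, -0.0151, 0.6740).
e_1·w_3 = (-0.6255)·2 + 0.2085·(-4) + 0.4170·(-2) + 0.6255·3 = -1.0426; e_2·w_3 = 0.7195·2 + 0.1666·(-4) + (-0.0151)·(-2) + 0.6740·3 = 2.8249.
u_3 = w_3 + 1.0426·e_1 − 2.8249·e_2 = (-0.6847, -4.2533, -1.5224, 1.7480).
r_{33} = ‖u_3‖ = 4.8921.

r_{33} = 4.8921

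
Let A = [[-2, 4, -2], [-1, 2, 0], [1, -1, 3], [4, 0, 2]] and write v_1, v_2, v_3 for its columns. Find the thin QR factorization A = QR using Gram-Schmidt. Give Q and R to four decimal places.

Q = [[-0.4264, 0.7620, 0.0168], [-0.2132, 0.3810, 0.4172], [0.2132, -0.1270, 0.9016], [0.8528, 0.5080, -0.1127]], R = [[4.6904, -2.3452, 3.1980], [0.0000, 3.9370, -0.8890], [0.0000, 0.0000, 2.4459]]

v_1 = (-2, -1, 1, 4); ‖v_1‖ = 4.6904, so e_1 = (-0.4264, -0.2132, 0.2132, 0.8528).
e_1·v_2 = (-0.4264)·4 + (-0.2132)·2 + 0.2132·(-1) + 0.8528·0 = -2.3452.
u_2 = v_2 + 2.3452·e_1 = (3.0000, 1.5000, -0.5000, 2.0000).
‖u_2‖ = 3.9370, so e_2 = (0.7620, 0.3810, -0.1270, 0.5080).
e_1·v_3 = (-0.4264)·(-2) + (-0.2132)·0 + 0.2132·3 + 0.8528·2 = 3.1980; e_2·v_3 = 0.7620·(-2) + 0.3810·0 + (-0.1270)·3 + 0.5080·2 = -0.8890.
u_3 = v_3 − 3.1980·e_1 + 0.8890·e_2 = (0.0411, 1.0205, 2.2053, -0.2757).
‖u_3‖ = 2.4459, so e_3 = (0.0168, 0.4172, 0.9016, -0.1127).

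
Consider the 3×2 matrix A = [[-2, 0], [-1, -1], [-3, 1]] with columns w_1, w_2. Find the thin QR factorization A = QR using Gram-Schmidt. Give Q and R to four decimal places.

Q = [[-0.5345, -0.2182], [-0.2673, -0.8729], [-0.8018, 0.4364]], R = [[3.7417, -0.5345], [0.0000, 1.3093]]

e_1 = w_1/‖w_1‖ = (-2, -1, -3)/3.7417 = (-0.5345, -0.2673, -0.8018).
r_{12} = e_1·w_2 = -0.5345.
u_2 = w_2 + 0.5345·e_1 = (-0.2857, -1.1429, 0.5714).
‖u_2‖ = 1.3093, so e_2 = (-0.2182, -0.8729, 0.4364).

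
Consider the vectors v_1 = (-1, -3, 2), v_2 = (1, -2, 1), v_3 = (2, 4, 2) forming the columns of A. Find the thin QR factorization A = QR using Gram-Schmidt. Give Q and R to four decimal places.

Q = [[-0.2673, 0.9487, 0.1690], [-0.8018, -0.3162, 0.5071], [0.5345, 0.0000, 0.8452]], R = [[3.7417, 1.8708, -2.6726], [0.0000, 1.5811, 0.6325], [0.0000, 0.0000, 4.0567]]

v_1 = (-1, -3, 2); ‖v_1‖ = 3.7417, so q_1 = (-0.2673, -0.8018, 0.5345).
q_1·v_2 = (-0.2673)·1 + (-0.8018)·(-2) + 0.5345·1 = 1.8708.
u_2 = v_2 − 1.8708·q_1 = (1.5000, -0.5000, 0.0000).
‖u_2‖ = 1.5811, so q_2 = (0.9487, -0.3162, 0.0000).
q_1·v_3 = (-0.2673)·2 + (-0.8018)·4 + 0.5345·2 = -2.6726; q_2·v_3 = 0.9487·2 + (-0.3162)·4 + 0.0000·2 = 0.6325.
u_3 = v_3 + 2.6726·q_1 − 0.6325·q_2 = (0.6857, 2.0571, 3.4286).
‖u_3‖ = 4.0567, so q_3 = (0.1690, 0.5071, 0.8452).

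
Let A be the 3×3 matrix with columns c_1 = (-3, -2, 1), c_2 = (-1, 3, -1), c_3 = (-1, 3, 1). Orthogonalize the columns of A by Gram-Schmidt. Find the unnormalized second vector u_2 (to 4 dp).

e_1 = c_1/‖c_1‖ = (-3, -2, 1)/3.7417 = (-0.8018, -0.5345, 0.2673).
r_{12} = e_1·c_2 = -1.0690.
u_2 = c_2 + 1.0690·e_1 = (-1.8571, 2.4286, -0.7143).

u_2 = (-1.8571, 2.4286, -0.7143)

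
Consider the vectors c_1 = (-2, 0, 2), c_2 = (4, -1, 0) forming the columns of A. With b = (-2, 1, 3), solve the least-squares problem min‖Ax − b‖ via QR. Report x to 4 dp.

x = (1.3611, 0.1111)

c_1 = (-2, 0, 2); ‖c_1‖ = 2.8284, so q_1 = (-0.7071, 0.0000, 0.7071).
q_1·c_2 = (-0.7071)·4 + 0.0000·(-1) + 0.7071·0 = -2.8284.
u_2 = c_2 + 2.8284·q_1 = (2.0000, -1.0000, 2.0000).
‖u_2‖ = 3.0000, so q_2 = (0.6667, -0.3333, 0.6667).
Qᵀb = (3.5355, 0.3333).
Back-substitute: x_2 = 0.3333/3.0000 = 0.1111.
x_1 = (3.5355 + 2.8284·0.1111)/2.8284 = 1.3611.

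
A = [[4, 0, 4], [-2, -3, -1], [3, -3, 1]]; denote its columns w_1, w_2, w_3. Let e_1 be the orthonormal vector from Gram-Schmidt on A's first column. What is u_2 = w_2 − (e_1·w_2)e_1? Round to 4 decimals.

w_1 = (4, -2, 3); ‖w_1‖ = 5.3852, so e_1 = (0.7428, -0.3714, 0.5571).
e_1·w_2 = 0.7428·0 + (-0.3714)·(-3) + 0.5571·(-3) = -0.5571.
u_2 = w_2 + 0.5571·e_1 = (0.4138, -3.2069, -2.6897).

u_2 = (0.4138, -3.2069, -2.6897)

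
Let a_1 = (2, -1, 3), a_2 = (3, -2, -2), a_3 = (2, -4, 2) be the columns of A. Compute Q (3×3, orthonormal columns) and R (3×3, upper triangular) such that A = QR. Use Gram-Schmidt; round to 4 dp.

q_1 = a_1/‖a_1‖ = (2, -1, 3)/3.7417 = (0.5345, -0.2673, 0.8018).
r_{12} = q_1·a_2 = 0.5345.
u_2 = a_2 − 0.5345·q_1 = (2.7143, -1.8571, -2.4286).
‖u_2‖ = 4.0883, so q_2 = (0.6639, -0.4543, -0.5940).
r_{13} = q_1·a_3 = 3.7417; r_{23} = q_2·a_3 = 1.9568.
u_3 = a_3 − 3.7417·q_1 − 1.9568·q_2 = (-1.2991, -2.1111, 0.1624).
‖u_3‖ = 2.4841, so q_3 = (-0.5230, -0.8498, 0.0654).

Q = [[0.5345, 0.6639, -0.5230], [-0.2673, -0.4543, -0.8498], [0.8018, -0.5940, 0.0654]], R = [[3.7417, 0.5345, 3.7417], [0.0000, 4.0883, 1.9568], [0.0000, 0.0000, 2.4841]]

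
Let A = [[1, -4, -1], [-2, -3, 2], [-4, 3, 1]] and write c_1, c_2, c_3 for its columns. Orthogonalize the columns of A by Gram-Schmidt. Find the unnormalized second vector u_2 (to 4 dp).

q_1 = c_1/‖c_1‖ = (1, -2, -4)/4.5826 = (0.2182, -0.4364, -0.8729).
r_{12} = q_1·c_2 = -2.1822.
u_2 = c_2 + 2.1822·q_1 = (-3.5238, -3.9524, 1.0952).

u_2 = (-3.5238, -3.9524, 1.0952)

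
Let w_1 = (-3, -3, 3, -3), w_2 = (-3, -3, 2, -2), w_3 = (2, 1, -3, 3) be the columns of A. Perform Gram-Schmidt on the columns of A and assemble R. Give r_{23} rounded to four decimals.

w_1 = (-3, -3, 3, -3); ‖w_1‖ = 6.0000, so e_1 = (-0.5000, -0.5000, 0.5000, -0.5000).
e_1·w_2 = (-0.5000)·(-3) + (-0.5000)·(-3) + 0.5000·2 + (-0.5000)·(-2) = 5.0000.
u_2 = w_2 − 5.0000·e_1 = (-0.5000, -0.5000, -0.5000, 0.5000).
‖u_2‖ = 1.0000, so e_2 = (-0.5000, -0.5000, -0.5000, 0.5000).
r_{23} = e_2·w_3 = 1.5000.

r_{23} = 1.5000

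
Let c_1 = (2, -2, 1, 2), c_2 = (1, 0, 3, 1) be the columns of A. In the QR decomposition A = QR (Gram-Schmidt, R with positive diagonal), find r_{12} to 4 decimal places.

r_{12} = 1.9415

q_1 = c_1/‖c_1‖ = (2, -2, 1, 2)/3.6056 = (0.5547, -0.5547, 0.2774, 0.5547).
r_{12} = q_1·c_2 = 1.9415.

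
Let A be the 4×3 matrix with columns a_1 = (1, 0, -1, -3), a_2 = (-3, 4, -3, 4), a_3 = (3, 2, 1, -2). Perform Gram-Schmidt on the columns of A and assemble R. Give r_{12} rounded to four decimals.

r_{12} = -3.6181

q_1 = a_1/‖a_1‖ = (1, 0, -1, -3)/3.3166 = (0.3015, 0.0000, -0.3015, -0.9045).
r_{12} = q_1·a_2 = -3.6181.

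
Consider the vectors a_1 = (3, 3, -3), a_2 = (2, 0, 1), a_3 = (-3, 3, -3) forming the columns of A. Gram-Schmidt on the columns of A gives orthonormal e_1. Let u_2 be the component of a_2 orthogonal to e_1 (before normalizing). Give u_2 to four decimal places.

u_2 = (1.6667, -0.3333, 1.3333)

e_1 = a_1/‖a_1‖ = (3, 3, -3)/5.1962 = (0.5774, 0.5774, -0.5774).
r_{12} = e_1·a_2 = 0.5774.
u_2 = a_2 − 0.5774·e_1 = (1.6667, -0.3333, 1.3333).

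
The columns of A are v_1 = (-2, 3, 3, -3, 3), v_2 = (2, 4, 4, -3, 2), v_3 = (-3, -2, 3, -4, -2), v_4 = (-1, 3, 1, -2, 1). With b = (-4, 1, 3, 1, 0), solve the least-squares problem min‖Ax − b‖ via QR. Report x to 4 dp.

x = (0.8988, -0.4660, 0.1314, -0.2005)

v_1 = (-2, 3, 3, -3, 3); ‖v_1‖ = 6.3246, so q_1 = (-0.3162, 0.4743, 0.4743, -0.4743, 0.4743).
q_1·v_2 = (-0.3162)·2 + 0.4743·4 + 0.4743·4 + (-0.4743)·(-3) + 0.4743·2 = 5.5340.
u_2 = v_2 − 5.5340·q_1 = (3.7500, 1.3750, 1.3750, -0.3750, -0.6250).
‖u_2‖ = 4.2866, so q_2 = (0.8748, 0.3208, 0.3208, -0.0875, -0.1458).
q_1·v_3 = (-0.3162)·(-3) + 0.4743·(-2) + 0.4743·3 + (-0.4743)·(-4) + 0.4743·(-2) = 2.3717; q_2·v_3 = 0.8748·(-3) + 0.3208·(-2) + 0.3208·3 + (-0.0875)·(-4) + (-0.1458)·(-2) = -1.6622.
u_3 = v_3 − 2.3717·q_1 + 1.6622·q_2 = (-0.7959, -2.5918, 2.4082, -3.0204, -3.3673).
‖u_3‖ = 5.7976, so q_3 = (-0.1373, -0.4471, 0.4154, -0.5210, -0.5808).
q_1·v_4 = (-0.3162)·(-1) + 0.4743·3 + 0.4743·1 + (-0.4743)·(-2) + 0.4743·1 = 3.6366; q_2·v_4 = 0.8748·(-1) + 0.3208·3 + 0.3208·1 + (-0.0875)·(-2) + (-0.1458)·1 = 0.4374; q_3·v_4 = (-0.1373)·(-1) + (-0.4471)·3 + 0.4154·1 + (-0.5210)·(-2) + (-0.5808)·1 = -0.3274.
u_4 = v_4 − 3.6366·q_1 − 0.4374·q_2 + 0.3274·q_3 = (-0.2776, 0.9883, -0.7293, -0.4073, -0.8514).
‖u_4‖ = 1.5737, so q_4 = (-0.1764, 0.6280, -0.4634, -0.2588, -0.5410).
Qᵀb = (2.6879, -2.3037, 0.8272, -0.3155).
Back-substitute: x_4 = -0.3155/1.5737 = -0.2005.
x_3 = (0.8272 + 0.3274·(-0.2005))/5.7976 = 0.1314.
x_2 = (-2.3037 + 1.6622·0.1314 − 0.4374·(-0.2005))/4.2866 = -0.4660.
x_1 = (2.6879 − 5.5340·(-0.4660) − 2.3717·0.1314 − 3.6366·(-0.2005))/6.3246 = 0.8988.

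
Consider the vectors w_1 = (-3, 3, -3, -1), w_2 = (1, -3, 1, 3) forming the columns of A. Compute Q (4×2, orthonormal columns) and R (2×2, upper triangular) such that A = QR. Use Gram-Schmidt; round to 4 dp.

w_1 = (-3, 3, -3, -1); ‖w_1‖ = 5.2915, so e_1 = (-0.5669, 0.5669, -0.5669, -0.1890).
e_1·w_2 = (-0.5669)·1 + 0.5669·(-3) + (-0.5669)·1 + (-0.1890)·3 = -3.4017.
u_2 = w_2 + 3.4017·e_1 = (-0.9286, -1.0714, -0.9286, 2.3571).
‖u_2‖ = 2.9032, so e_2 = (-0.3198, -0.3691, -0.3198, 0.8119).

Q = [[-0.5669, -0.3198], [0.5669, -0.3691], [-0.5669, -0.3198], [-0.1890, 0.8119]], R = [[5.2915, -3.4017], [0.0000, 2.9032]]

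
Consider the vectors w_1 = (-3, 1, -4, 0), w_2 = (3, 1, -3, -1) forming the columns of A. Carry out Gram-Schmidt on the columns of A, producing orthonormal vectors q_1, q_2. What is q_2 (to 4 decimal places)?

w_1 = (-3, 1, -4, 0); ‖w_1‖ = 5.0990, so q_1 = (-0.5883, 0.1961, -0.7845, 0.0000).
q_1·w_2 = (-0.5883)·3 + 0.1961·1 + (-0.7845)·(-3) + 0.0000·(-1) = 0.7845.
u_2 = w_2 − 0.7845·q_1 = (3.4615, 0.8462, -2.3846, -1.0000).
‖u_2‖ = 4.4028, so q_2 = (0.7862, 0.1922, -0.5416, -0.2271).

q_2 = (0.7862, 0.1922, -0.5416, -0.2271)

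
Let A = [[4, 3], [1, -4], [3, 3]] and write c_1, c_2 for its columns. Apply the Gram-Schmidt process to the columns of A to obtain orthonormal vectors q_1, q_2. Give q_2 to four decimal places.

c_1 = (4, 1, 3); ‖c_1‖ = 5.0990, so q_1 = (0.7845, 0.1961, 0.5883).
q_1·c_2 = 0.7845·3 + 0.1961·(-4) + 0.5883·3 = 3.3340.
u_2 = c_2 − 3.3340·q_1 = (0.3846, -4.6538, 1.0385).
‖u_2‖ = 4.7838, so q_2 = (0.0804, -0.9728, 0.2171).

q_2 = (0.0804, -0.9728, 0.2171)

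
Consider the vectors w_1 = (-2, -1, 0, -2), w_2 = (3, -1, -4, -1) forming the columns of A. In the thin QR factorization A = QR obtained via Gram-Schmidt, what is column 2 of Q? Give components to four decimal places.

w_1 = (-2, -1, 0, -2); ‖w_1‖ = 3.0000, so q_1 = (-0.6667, -0.3333, 0.0000, -0.6667).
q_1·w_2 = (-0.6667)·3 + (-0.3333)·(-1) + 0.0000·(-4) + (-0.6667)·(-1) = -1.0000.
u_2 = w_2 + 1.0000·q_1 = (2.3333, -1.3333, -4.0000, -1.6667).
‖u_2‖ = 5.0990, so q_2 = (0.4576, -0.2615, -0.7845, -0.3269).

q_2 = (0.4576, -0.2615, -0.7845, -0.3269)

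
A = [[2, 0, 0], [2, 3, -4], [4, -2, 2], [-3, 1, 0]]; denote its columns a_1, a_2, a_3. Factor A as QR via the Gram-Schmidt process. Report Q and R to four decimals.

e_1 = a_1/‖a_1‖ = (2, 2, 4, -3)/5.7446 = (0.3482, 0.3482, 0.6963, -0.5222).
r_{12} = e_1·a_2 = -0.8704.
u_2 = a_2 + 0.8704·e_1 = (0.3030, 3.3030, -1.3939, 0.5455).
‖u_2‖ = 3.6390, so e_2 = (0.0833, 0.9077, -0.3831, 0.1499).
r_{13} = e_1·a_3 = 0.0000; r_{23} = e_2·a_3 = -4.3968.
u_3 = a_3 + 0.0000·e_1 + 4.3968·e_2 = (0.3661, -0.0092, 0.3158, 0.6590).
‖u_3‖ = 0.8174, so e_3 = (0.4479, -0.0112, 0.3863, 0.8062).

Q = [[0.3482, 0.0833, 0.4479], [0.3482, 0.9077, -0.0112], [0.6963, -0.3831, 0.3863], [-0.5222, 0.1499, 0.8062]], R = [[5.7446, -0.8704, 0.0000], [0.0000, 3.6390, -4.3968], [0.0000, 0.0000, 0.8174]]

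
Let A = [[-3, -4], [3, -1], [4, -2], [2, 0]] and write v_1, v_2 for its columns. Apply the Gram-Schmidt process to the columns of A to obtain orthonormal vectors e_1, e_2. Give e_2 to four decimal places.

e_2 = (-0.8562, -0.2356, -0.4597, -0.0115)

v_1 = (-3, 3, 4, 2); ‖v_1‖ = 6.1644, so e_1 = (-0.4867, 0.4867, 0.6489, 0.3244).
e_1·v_2 = (-0.4867)·(-4) + 0.4867·(-1) + 0.6489·(-2) + 0.3244·0 = 0.1622.
u_2 = v_2 − 0.1622·e_1 = (-3.9211, -1.0789, -2.1053, -0.0526).
‖u_2‖ = 4.5797, so e_2 = (-0.8562, -0.2356, -0.4597, -0.0115).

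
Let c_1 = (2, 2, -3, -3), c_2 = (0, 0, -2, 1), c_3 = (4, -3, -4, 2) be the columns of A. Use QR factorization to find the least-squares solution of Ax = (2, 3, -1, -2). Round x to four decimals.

x = (0.7937, -0.2692, -0.1035)

c_1 = (2, 2, -3, -3); ‖c_1‖ = 5.0990, so q_1 = (0.3922, 0.3922, -0.5883, -0.5883).
q_1·c_2 = 0.3922·0 + 0.3922·0 + (-0.5883)·(-2) + (-0.5883)·1 = 0.5883.
u_2 = c_2 − 0.5883·q_1 = (-0.2308, -0.2308, -1.6538, 1.3462).
‖u_2‖ = 2.1573, so q_2 = (-0.1070, -0.1070, -0.7666, 0.6240).
q_1·c_3 = 0.3922·4 + 0.3922·(-3) + (-0.5883)·(-4) + (-0.5883)·2 = 1.5689; q_2·c_3 = (-0.1070)·4 + (-0.1070)·(-3) + (-0.7666)·(-4) + 0.6240·2 = 4.2076.
u_3 = c_3 − 1.5689·q_1 − 4.2076·q_2 = (3.8347, -3.1653, 0.1488, 0.2975).
‖u_3‖ = 4.9834, so q_3 = (0.7695, -0.6352, 0.0299, 0.0597).
Qᵀb = (3.7262, -1.0162, -0.5158).
Back-substitute: x_3 = -0.5158/4.9834 = -0.1035.
x_2 = (-1.0162 − 4.2076·(-0.1035))/2.1573 = -0.2692.
x_1 = (3.7262 − 0.5883·(-0.2692) − 1.5689·(-0.1035))/5.0990 = 0.7937.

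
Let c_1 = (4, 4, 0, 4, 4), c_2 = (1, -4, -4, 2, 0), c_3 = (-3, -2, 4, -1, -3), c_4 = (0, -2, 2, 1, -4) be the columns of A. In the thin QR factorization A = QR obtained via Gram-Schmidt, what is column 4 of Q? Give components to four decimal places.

c_1 = (4, 4, 0, 4, 4); ‖c_1‖ = 8.0000, so e_1 = (0.5000, 0.5000, 0.0000, 0.5000, 0.5000).
e_1·c_2 = 0.5000·1 + 0.5000·(-4) + 0.0000·(-4) + 0.5000·2 + 0.5000·0 = -0.5000.
u_2 = c_2 + 0.5000·e_1 = (1.2500, -3.7500, -4.0000, 2.2500, 0.2500).
‖u_2‖ = 6.0622, so e_2 = (0.2062, -0.6186, -0.6598, 0.3712, 0.0412).
e_1·c_3 = 0.5000·(-3) + 0.5000·(-2) + 0.0000·4 + 0.5000·(-1) + 0.5000·(-3) = -4.5000; e_2·c_3 = 0.2062·(-3) + (-0.6186)·(-2) + (-0.6598)·4 + 0.3712·(-1) + 0.0412·(-3) = -2.5156.
u_3 = c_3 + 4.5000·e_1 + 2.5156·e_2 = (-0.2313, -1.3061, 2.3401, 2.1837, -0.6463).
‖u_3‖ = 3.5245, so e_3 = (-0.0656, -0.3706, 0.6640, 0.6196, -0.1834).
e_1·c_4 = 0.5000·0 + 0.5000·(-2) + 0.0000·2 + 0.5000·1 + 0.5000·(-4) = -2.5000; e_2·c_4 = 0.2062·0 + (-0.6186)·(-2) + (-0.6598)·2 + 0.3712·1 + 0.0412·(-4) = 0.1237; e_3·c_4 = (-0.0656)·0 + (-0.3706)·(-2) + 0.6640·2 + 0.6196·1 + (-0.1834)·(-4) = 3.4222.
u_4 = c_4 + 2.5000·e_1 − 0.1237·e_2 − 3.4222·e_3 = (1.4491, 0.5947, -0.1906, 0.0838, -2.1276).
‖u_4‖ = 2.6502, so e_4 = (0.5468, 0.2244, -0.0719, 0.0316, -0.8028).

e_4 = (0.5468, 0.2244, -0.0719, 0.0316, -0.8028)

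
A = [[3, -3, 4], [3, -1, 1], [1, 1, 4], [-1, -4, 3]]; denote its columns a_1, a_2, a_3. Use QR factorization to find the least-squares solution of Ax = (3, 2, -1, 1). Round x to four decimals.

x = (0.6229, -0.6135, -0.2345)

a_1 = (3, 3, 1, -1); ‖a_1‖ = 4.4721, so e_1 = (0.6708, 0.6708, 0.2236, -0.2236).
e_1·a_2 = 0.6708·(-3) + 0.6708·(-1) + 0.2236·1 + (-0.2236)·(-4) = -1.5652.
u_2 = a_2 + 1.5652·e_1 = (-1.9500, 0.0500, 1.3500, -4.3500).
‖u_2‖ = 4.9548, so e_2 = (-0.3936, 0.0101, 0.2725, -0.8779).
e_1·a_3 = 0.6708·4 + 0.6708·1 + 0.2236·4 + (-0.2236)·3 = 3.5777; e_2·a_3 = (-0.3936)·4 + 0.0101·1 + 0.2725·4 + (-0.8779)·3 = -3.1081.
u_3 = a_3 − 3.5777·e_1 + 3.1081·e_2 = (0.3768, -1.3686, 4.0468, 1.0713).
‖u_3‖ = 4.4204, so e_3 = (0.0852, -0.3096, 0.9155, 0.2424).
Qᵀb = (2.9069, -2.3109, -1.0367).
Back-substitute: x_3 = -1.0367/4.4204 = -0.2345.
x_2 = (-2.3109 + 3.1081·(-0.2345))/4.9548 = -0.6135.
x_1 = (2.9069 + 1.5652·(-0.6135) − 3.5777·(-0.2345))/4.4721 = 0.6229.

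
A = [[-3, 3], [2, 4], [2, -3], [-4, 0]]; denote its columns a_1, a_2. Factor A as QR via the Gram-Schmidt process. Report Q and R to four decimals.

e_1 = a_1/‖a_1‖ = (-3, 2, 2, -4)/5.7446 = (-0.5222, 0.3482, 0.3482, -0.6963).
r_{12} = e_1·a_2 = -1.2185.
u_2 = a_2 + 1.2185·e_1 = (2.3636, 4.4242, -2.5758, -0.8485).
‖u_2‖ = 5.7022, so e_2 = (0.4145, 0.7759, -0.4517, -0.1488).

Q = [[-0.5222, 0.4145], [0.3482, 0.7759], [0.3482, -0.4517], [-0.6963, -0.1488]], R = [[5.7446, -1.2185], [0.0000, 5.7022]]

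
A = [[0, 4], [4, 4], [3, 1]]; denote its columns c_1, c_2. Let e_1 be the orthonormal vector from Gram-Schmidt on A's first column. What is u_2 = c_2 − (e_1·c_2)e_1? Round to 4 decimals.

c_1 = (0, 4, 3); ‖c_1‖ = 5.0000, so e_1 = (0.0000, 0.8000, 0.6000).
e_1·c_2 = 0.0000·4 + 0.8000·4 + 0.6000·1 = 3.8000.
u_2 = c_2 − 3.8000·e_1 = (4.0000, 0.9600, -1.2800).

u_2 = (4.0000, 0.9600, -1.2800)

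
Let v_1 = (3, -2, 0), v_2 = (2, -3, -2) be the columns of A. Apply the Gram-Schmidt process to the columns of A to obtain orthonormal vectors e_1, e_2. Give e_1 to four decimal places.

e_1 = (0.8321, -0.5547, 0.0000)

e_1 = v_1/‖v_1‖ = (3, -2, 0)/3.6056 = (0.8321, -0.5547, 0.0000).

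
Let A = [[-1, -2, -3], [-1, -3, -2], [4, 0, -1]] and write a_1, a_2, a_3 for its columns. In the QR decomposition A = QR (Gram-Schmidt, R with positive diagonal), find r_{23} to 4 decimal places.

a_1 = (-1, -1, 4); ‖a_1‖ = 4.2426, so q_1 = (-0.2357, -0.2357, 0.9428).
q_1·a_2 = (-0.2357)·(-2) + (-0.2357)·(-3) + 0.9428·0 = 1.1785.
u_2 = a_2 − 1.1785·q_1 = (-1.7222, -2.7222, -1.1111).
‖u_2‖ = 3.4075, so q_2 = (-0.5054, -0.7989, -0.3261).
r_{23} = q_2·a_3 = 3.4401.

r_{23} = 3.4401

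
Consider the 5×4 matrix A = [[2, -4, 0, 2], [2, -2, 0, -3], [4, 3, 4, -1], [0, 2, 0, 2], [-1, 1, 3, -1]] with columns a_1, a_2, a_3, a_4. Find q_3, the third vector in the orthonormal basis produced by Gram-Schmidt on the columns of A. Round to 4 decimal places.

q_3 = (0.2251, -0.0487, 0.1425, -0.2738, 0.9229)

a_1 = (2, 2, 4, 0, -1); ‖a_1‖ = 5.0000, so q_1 = (0.4000, 0.4000, 0.8000, 0.0000, -0.2000).
q_1·a_2 = 0.4000·(-4) + 0.4000·(-2) + 0.8000·3 + 0.0000·2 + (-0.2000)·1 = -0.2000.
u_2 = a_2 + 0.2000·q_1 = (-3.9200, -1.9200, 3.1600, 2.0000, 0.9600).
‖u_2‖ = 5.8275, so q_2 = (-0.6727, -0.3295, 0.5423, 0.3432, 0.1647).
q_1·a_3 = 0.4000·0 + 0.4000·0 + 0.8000·4 + 0.0000·0 + (-0.2000)·3 = 2.6000; q_2·a_3 = (-0.6727)·0 + (-0.3295)·0 + 0.5423·4 + 0.3432·0 + 0.1647·3 = 2.6632.
u_3 = a_3 − 2.6000·q_1 − 2.6632·q_2 = (0.7515, -0.1625, 0.4759, -0.9140, 3.0813).
‖u_3‖ = 3.3387, so q_3 = (0.2251, -0.0487, 0.1425, -0.2738, 0.9229).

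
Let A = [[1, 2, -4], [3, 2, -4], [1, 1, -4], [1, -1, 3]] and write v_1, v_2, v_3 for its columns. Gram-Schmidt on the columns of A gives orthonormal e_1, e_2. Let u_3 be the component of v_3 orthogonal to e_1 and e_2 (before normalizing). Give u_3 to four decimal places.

v_1 = (1, 3, 1, 1); ‖v_1‖ = 3.4641, so e_1 = (0.2887, 0.8660, 0.2887, 0.2887).
e_1·v_2 = 0.2887·2 + 0.8660·2 + 0.2887·1 + 0.2887·(-1) = 2.3094.
u_2 = v_2 − 2.3094·e_1 = (1.3333, 0.0000, 0.3333, -1.6667).
‖u_2‖ = 2.1602, so e_2 = (0.6172, 0.0000, 0.1543, -0.7715).
e_1·v_3 = 0.2887·(-4) + 0.8660·(-4) + 0.2887·(-4) + 0.2887·3 = -4.9075; e_2·v_3 = 0.6172·(-4) + (0.0000)·(-4) + 0.1543·(-4) + (-0.7715)·3 = -5.4006.
u_3 = v_3 + 4.9075·e_1 + 5.4006·e_2 = (0.7500, 0.2500, -1.7500, 0.2500).

u_3 = (0.7500, 0.2500, -1.7500, 0.2500)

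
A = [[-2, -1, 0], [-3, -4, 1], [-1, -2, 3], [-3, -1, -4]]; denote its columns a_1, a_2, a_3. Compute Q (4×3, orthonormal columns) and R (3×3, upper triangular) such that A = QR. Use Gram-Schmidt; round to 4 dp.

a_1 = (-2, -3, -1, -3); ‖a_1‖ = 4.7958, so q_1 = (-0.4170, -0.6255, -0.2085, -0.6255).
q_1·a_2 = (-0.4170)·(-1) + (-0.6255)·(-4) + (-0.2085)·(-2) + (-0.6255)·(-1) = 3.9618.
u_2 = a_2 − 3.9618·q_1 = (0.6522, -1.5217, -1.1739, 1.4783).
‖u_2‖ = 2.5108, so q_2 = (0.2597, -0.6061, -0.4675, 0.5888).
q_1·a_3 = (-0.4170)·0 + (-0.6255)·1 + (-0.2085)·3 + (-0.6255)·(-4) = 1.2511; q_2·a_3 = 0.2597·0 + (-0.6061)·1 + (-0.4675)·3 + 0.5888·(-4) = -4.3637.
u_3 = a_3 − 1.2511·q_1 + 4.3637·q_2 = (1.6552, -0.8621, 1.2207, -0.6483).
‖u_3‖ = 2.3223, so q_3 = (0.7127, -0.3712, 0.5256, -0.2792).

Q = [[-0.4170, 0.2597, 0.7127], [-0.6255, -0.6061, -0.3712], [-0.2085, -0.4675, 0.5256], [-0.6255, 0.5888, -0.2792]], R = [[4.7958, 3.9618, 1.2511], [0.0000, 2.5108, -4.3637], [0.0000, 0.0000, 2.3223]]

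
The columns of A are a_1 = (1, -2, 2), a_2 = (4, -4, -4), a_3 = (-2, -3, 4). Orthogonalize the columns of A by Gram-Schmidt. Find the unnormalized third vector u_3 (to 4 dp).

u_3 = (-2.0000, -1.5000, -0.5000)

a_1 = (1, -2, 2); ‖a_1‖ = 3.0000, so e_1 = (0.3333, -0.6667, 0.6667).
e_1·a_2 = 0.3333·4 + (-0.6667)·(-4) + 0.6667·(-4) = 1.3333.
u_2 = a_2 − 1.3333·e_1 = (3.5556, -3.1111, -4.8889).
‖u_2‖ = 6.7987, so e_2 = (0.5230, -0.4576, -0.7191).
e_1·a_3 = 0.3333·(-2) + (-0.6667)·(-3) + 0.6667·4 = 4.0000; e_2·a_3 = 0.5230·(-2) + (-0.4576)·(-3) + (-0.7191)·4 = -2.5495.
u_3 = a_3 − 4.0000·e_1 + 2.5495·e_2 = (-2.0000, -1.5000, -0.5000).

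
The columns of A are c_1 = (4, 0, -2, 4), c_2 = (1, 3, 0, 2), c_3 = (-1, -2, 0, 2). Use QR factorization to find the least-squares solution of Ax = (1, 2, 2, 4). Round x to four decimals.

x = (-0.0849, 1.3178, 0.8103)

e_1 = c_1/‖c_1‖ = (4, 0, -2, 4)/6.0000 = (0.6667, 0.0000, -0.3333, 0.6667).
r_{12} = e_1·c_2 = 2.0000.
u_2 = c_2 − 2.0000·e_1 = (-0.3333, 3.0000, 0.6667, 0.6667).
‖u_2‖ = 3.1623, so e_2 = (-0.1054, 0.9487, 0.2108, 0.2108).
r_{13} = e_1·c_3 = 0.6667; r_{23} = e_2·c_3 = -1.3703.
u_3 = c_3 − 0.6667·e_1 + 1.3703·e_2 = (-1.5889, -0.7000, 0.5111, 1.8444).
‖u_3‖ = 2.5841, so e_3 = (-0.6149, -0.2709, 0.1978, 0.7138).
Qᵀb = (2.6667, 3.0569, 2.0940).
Back-substitute: x_3 = 2.0940/2.5841 = 0.8103.
x_2 = (3.0569 + 1.3703·0.8103)/3.1623 = 1.3178.
x_1 = (2.6667 − 2.0000·1.3178 − 0.6667·0.8103)/6.0000 = -0.0849.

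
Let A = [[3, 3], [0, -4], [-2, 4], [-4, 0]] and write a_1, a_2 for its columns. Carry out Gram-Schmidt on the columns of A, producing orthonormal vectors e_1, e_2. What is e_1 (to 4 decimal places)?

a_1 = (3, 0, -2, -4); ‖a_1‖ = 5.3852, so e_1 = (0.5571, 0.0000, -0.3714, -0.7428).

e_1 = (0.5571, 0.0000, -0.3714, -0.7428)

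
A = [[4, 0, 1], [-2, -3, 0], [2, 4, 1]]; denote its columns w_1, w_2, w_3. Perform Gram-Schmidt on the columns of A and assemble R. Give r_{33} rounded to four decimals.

w_1 = (4, -2, 2); ‖w_1‖ = 4.8990, so q_1 = (0.8165, -0.4082, 0.4082).
q_1·w_2 = 0.8165·0 + (-0.4082)·(-3) + 0.4082·4 = 2.8577.
u_2 = w_2 − 2.8577·q_1 = (-2.3333, -1.8333, 2.8333).
‖u_2‖ = 4.1028, so q_2 = (-0.5687, -0.4468, 0.6906).
q_1·w_3 = 0.8165·1 + (-0.4082)·0 + 0.4082·1 = 1.2247; q_2·w_3 = (-0.5687)·1 + (-0.4468)·0 + 0.6906·1 = 0.1219.
u_3 = w_3 − 1.2247·q_1 − 0.1219·q_2 = (0.0693, 0.5545, 0.4158).
r_{33} = ‖u_3‖ = 0.6965.

r_{33} = 0.6965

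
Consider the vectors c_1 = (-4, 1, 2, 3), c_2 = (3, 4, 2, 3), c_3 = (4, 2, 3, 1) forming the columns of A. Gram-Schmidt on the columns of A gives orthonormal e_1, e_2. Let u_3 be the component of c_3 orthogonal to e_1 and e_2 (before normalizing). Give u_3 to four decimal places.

c_1 = (-4, 1, 2, 3); ‖c_1‖ = 5.4772, so e_1 = (-0.7303, 0.1826, 0.3651, 0.5477).
e_1·c_2 = (-0.7303)·3 + 0.1826·4 + 0.3651·2 + 0.5477·3 = 0.9129.
u_2 = c_2 − 0.9129·e_1 = (3.6667, 3.8333, 1.6667, 2.5000).
‖u_2‖ = 6.0964, so e_2 = (0.6014, 0.6288, 0.2734, 0.4101).
e_1·c_3 = (-0.7303)·4 + 0.1826·2 + 0.3651·3 + 0.5477·1 = -0.9129; e_2·c_3 = 0.6014·4 + 0.6288·2 + 0.2734·3 + 0.4101·1 = 4.8936.
u_3 = c_3 + 0.9129·e_1 − 4.8936·e_2 = (0.3901, -0.9103, 1.9955, -0.5067).

u_3 = (0.3901, -0.9103, 1.9955, -0.5067)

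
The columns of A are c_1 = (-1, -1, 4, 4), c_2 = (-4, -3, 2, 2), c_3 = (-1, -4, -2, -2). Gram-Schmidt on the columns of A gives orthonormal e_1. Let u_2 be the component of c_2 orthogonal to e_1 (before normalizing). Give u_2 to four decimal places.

c_1 = (-1, -1, 4, 4); ‖c_1‖ = 5.8310, so e_1 = (-0.1715, -0.1715, 0.6860, 0.6860).
e_1·c_2 = (-0.1715)·(-4) + (-0.1715)·(-3) + 0.6860·2 + 0.6860·2 = 3.9445.
u_2 = c_2 − 3.9445·e_1 = (-3.3235, -2.3235, -0.7059, -0.7059).

u_2 = (-3.3235, -2.3235, -0.7059, -0.7059)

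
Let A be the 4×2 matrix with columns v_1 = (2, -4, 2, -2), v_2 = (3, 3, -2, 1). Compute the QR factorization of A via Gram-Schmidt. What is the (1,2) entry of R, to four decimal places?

r_{12} = -2.2678

v_1 = (2, -4, 2, -2); ‖v_1‖ = 5.2915, so q_1 = (0.3780, -0.7559, 0.3780, -0.3780).
r_{12} = q_1·v_2 = -2.2678.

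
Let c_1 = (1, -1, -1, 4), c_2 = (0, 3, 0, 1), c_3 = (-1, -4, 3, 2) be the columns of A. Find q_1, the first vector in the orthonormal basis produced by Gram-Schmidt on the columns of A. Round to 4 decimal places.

q_1 = c_1/‖c_1‖ = (1, -1, -1, 4)/4.3589 = (0.2294, -0.2294, -0.2294, 0.9177).

q_1 = (0.2294, -0.2294, -0.2294, 0.9177)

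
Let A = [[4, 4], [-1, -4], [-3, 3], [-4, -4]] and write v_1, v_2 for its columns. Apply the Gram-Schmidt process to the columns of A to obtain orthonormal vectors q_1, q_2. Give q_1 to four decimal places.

q_1 = v_1/‖v_1‖ = (4, -1, -3, -4)/6.4807 = (0.6172, -0.1543, -0.4629, -0.6172).

q_1 = (0.6172, -0.1543, -0.4629, -0.6172)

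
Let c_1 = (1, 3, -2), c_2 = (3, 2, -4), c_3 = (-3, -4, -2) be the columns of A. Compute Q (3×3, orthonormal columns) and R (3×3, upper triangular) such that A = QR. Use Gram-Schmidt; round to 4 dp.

c_1 = (1, 3, -2); ‖c_1‖ = 3.7417, so q_1 = (0.2673, 0.8018, -0.5345).
q_1·c_2 = 0.2673·3 + 0.8018·2 + (-0.5345)·(-4) = 4.5434.
u_2 = c_2 − 4.5434·q_1 = (1.7857, -1.6429, -1.5714).
‖u_2‖ = 2.8909, so q_2 = (0.6177, -0.5683, -0.5436).
q_1·c_3 = 0.2673·(-3) + 0.8018·(-4) + (-0.5345)·(-2) = -2.9399; q_2·c_3 = 0.6177·(-3) + (-0.5683)·(-4) + (-0.5436)·(-2) = 1.5072.
u_3 = c_3 + 2.9399·q_1 − 1.5072·q_2 = (-3.1453, -0.7863, -2.7521).
‖u_3‖ = 4.2527, so q_3 = (-0.7396, -0.1849, -0.6472).

Q = [[0.2673, 0.6177, -0.7396], [0.8018, -0.5683, -0.1849], [-0.5345, -0.5436, -0.6472]], R = [[3.7417, 4.5434, -2.9399], [0.0000, 2.8909, 1.5072], [0.0000, 0.0000, 4.2527]]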